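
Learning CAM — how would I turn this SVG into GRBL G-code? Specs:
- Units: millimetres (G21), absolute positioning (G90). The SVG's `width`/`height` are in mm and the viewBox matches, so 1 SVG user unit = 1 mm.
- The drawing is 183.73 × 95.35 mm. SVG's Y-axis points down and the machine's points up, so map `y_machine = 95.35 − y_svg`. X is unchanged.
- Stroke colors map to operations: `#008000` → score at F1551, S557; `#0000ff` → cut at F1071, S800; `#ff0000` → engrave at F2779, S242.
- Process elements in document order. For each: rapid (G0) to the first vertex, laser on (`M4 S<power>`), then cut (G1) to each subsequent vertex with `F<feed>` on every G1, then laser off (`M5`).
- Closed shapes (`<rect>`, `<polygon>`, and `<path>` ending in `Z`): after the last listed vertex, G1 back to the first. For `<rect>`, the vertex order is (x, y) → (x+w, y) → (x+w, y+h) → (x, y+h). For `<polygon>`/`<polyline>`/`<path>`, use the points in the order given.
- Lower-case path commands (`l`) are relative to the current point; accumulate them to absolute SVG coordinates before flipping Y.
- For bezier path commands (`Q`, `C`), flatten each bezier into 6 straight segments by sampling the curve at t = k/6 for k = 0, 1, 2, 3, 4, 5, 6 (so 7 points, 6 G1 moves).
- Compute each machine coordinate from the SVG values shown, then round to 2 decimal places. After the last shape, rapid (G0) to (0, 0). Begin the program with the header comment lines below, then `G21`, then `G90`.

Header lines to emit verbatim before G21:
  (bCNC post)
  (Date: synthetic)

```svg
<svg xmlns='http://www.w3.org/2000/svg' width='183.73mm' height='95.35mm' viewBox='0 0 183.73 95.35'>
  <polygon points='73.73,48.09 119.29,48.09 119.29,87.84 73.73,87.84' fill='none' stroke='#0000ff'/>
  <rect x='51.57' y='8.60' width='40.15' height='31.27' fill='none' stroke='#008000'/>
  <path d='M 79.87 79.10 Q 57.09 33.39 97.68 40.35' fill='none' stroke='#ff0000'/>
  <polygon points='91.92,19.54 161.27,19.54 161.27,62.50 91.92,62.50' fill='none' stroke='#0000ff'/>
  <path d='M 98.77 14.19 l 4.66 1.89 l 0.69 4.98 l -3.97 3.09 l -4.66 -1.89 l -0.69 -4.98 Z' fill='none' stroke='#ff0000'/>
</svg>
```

(bCNC post)
(Date: synthetic)
G21
G90
G0 X73.73 Y47.26
M4 S800
G1 X119.29 Y47.26 F1071
G1 X119.29 Y7.51 F1071
G1 X73.73 Y7.51 F1071
G1 X73.73 Y47.26 F1071
M5
G0 X51.57 Y86.75
M4 S557
G1 X91.72 Y86.75 F1551
G1 X91.72 Y55.48 F1551
G1 X51.57 Y55.48 F1551
G1 X51.57 Y86.75 F1551
M5
G0 X79.87 Y16.25
M4 S242
G1 X74.04 Y30.02 F2779
G1 X71.72 Y40.87 F2779
G1 X72.93 Y48.79 F2779
G1 X77.66 Y53.79 F2779
G1 X85.91 Y55.86 F2779
G1 X97.68 Y55.00 F2779
M5
G0 X91.92 Y75.81
M4 S800
G1 X161.27 Y75.81 F1071
G1 X161.27 Y32.85 F1071
G1 X91.92 Y32.85 F1071
G1 X91.92 Y75.81 F1071
M5
G0 X98.77 Y81.16
M4 S242
G1 X103.43 Y79.27 F2779
G1 X104.12 Y74.29 F2779
G1 X100.15 Y71.20 F2779
G1 X95.49 Y73.09 F2779
G1 X94.80 Y78.07 F2779
G1 X98.77 Y81.16 F2779
M5
G0 X0.00 Y0.00

viewBox `0 0 183.73 95.35` with mm width/height → 1 unit = 1 mm. Flip: y_m = 95.35 − y_svg.

**Shape 1** — `<polygon>` rectangle, stroke `#0000ff` → cut (S800, F1071). Machine vertices: (73.73,47.26) → (119.29,47.26) → (119.29,7.51) → (73.73,7.51) → (73.73,47.26). Closed: final G1 returns to the first vertex.

**Shape 2** — `<rect>` rectangle, stroke `#008000` → score (S557, F1551). Machine vertices: (51.57,86.75) → (91.72,86.75) → (91.72,55.48) → (51.57,55.48) → (51.57,86.75). Closed: final G1 returns to the first vertex.

**Shape 3** — `<path>` quadratic bezier, stroke `#ff0000` → engrave (S242, F2779). Control points (SVG): P0=(79.87,79.10), P1=(57.09,33.39), P2=(97.68,40.35); sampled at t=k/6. Machine vertices: (79.87,16.25) → (74.04,30.02) → (71.72,40.87) → (72.93,48.79) → (77.66,53.79) → (85.91,55.86) → (97.68,55.00). Open path.

**Shape 4** — `<polygon>` rectangle, stroke `#0000ff` → cut (S800, F1071). Machine vertices: (91.92,75.81) → (161.27,75.81) → (161.27,32.85) → (91.92,32.85) → (91.92,75.81). Closed: final G1 returns to the first vertex.

**Shape 5** — `<path>` regular polygon, stroke `#ff0000` → engrave (S242, F2779). Machine vertices: (98.77,81.16) → (103.43,79.27) → (104.12,74.29) → (100.15,71.20) → (95.49,73.09) → (94.80,78.07) → (98.77,81.16). Closed: final G1 returns to the first vertex.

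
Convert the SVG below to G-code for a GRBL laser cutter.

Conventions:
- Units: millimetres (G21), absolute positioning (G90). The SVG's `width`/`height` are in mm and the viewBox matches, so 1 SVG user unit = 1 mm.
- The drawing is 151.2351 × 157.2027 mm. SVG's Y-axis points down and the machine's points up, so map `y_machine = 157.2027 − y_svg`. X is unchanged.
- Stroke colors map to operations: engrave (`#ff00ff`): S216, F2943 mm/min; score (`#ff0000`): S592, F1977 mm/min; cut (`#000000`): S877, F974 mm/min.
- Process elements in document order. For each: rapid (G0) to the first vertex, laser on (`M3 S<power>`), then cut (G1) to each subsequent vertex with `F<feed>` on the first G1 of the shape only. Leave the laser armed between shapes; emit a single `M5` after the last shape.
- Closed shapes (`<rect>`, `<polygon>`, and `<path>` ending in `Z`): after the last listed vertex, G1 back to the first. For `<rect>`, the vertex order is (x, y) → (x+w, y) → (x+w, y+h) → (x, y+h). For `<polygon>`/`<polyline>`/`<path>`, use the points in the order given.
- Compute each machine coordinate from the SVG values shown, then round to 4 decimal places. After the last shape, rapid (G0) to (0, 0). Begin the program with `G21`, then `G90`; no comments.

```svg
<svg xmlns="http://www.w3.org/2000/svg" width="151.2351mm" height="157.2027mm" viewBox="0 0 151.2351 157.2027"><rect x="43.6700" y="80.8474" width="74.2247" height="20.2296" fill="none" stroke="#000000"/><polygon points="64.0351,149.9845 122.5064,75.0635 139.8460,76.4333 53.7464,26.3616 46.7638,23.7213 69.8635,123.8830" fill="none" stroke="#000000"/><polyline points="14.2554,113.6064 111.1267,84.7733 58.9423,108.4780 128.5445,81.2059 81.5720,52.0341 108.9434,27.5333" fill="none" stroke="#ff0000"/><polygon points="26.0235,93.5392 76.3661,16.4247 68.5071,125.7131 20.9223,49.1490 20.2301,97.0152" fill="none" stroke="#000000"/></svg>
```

Since the viewBox matches the mm dimensions, user units are millimetres directly. The only transform is the Y-flip y_m = 157.2027 − y_svg.

Shape 1 is a rectangle drawn with `<rect>`. Its stroke #000000 means cut at S877, F974. After flipping Y the toolpath is (43.6700,76.3553) → (117.8947,76.3553) → (117.8947,56.1257) → (43.6700,56.1257) → (43.6700,76.3553), returning to the start.

Shape 2 is a closed polygon drawn with `<polygon>`. Its stroke #000000 means cut at S877, F974. After flipping Y the toolpath is (64.0351,7.2182) → (122.5064,82.1392) → (139.8460,80.7694) → (53.7464,130.8411) → (46.7638,133.4814) → (69.8635,33.3197) → (64.0351,7.2182), returning to the start.

Shape 3 is a open polyline drawn with `<polyline>`. Its stroke #ff0000 means score at S592, F1977. After flipping Y the toolpath is (14.2554,43.5963) → (111.1267,72.4294) → (58.9423,48.7247) → (128.5445,75.9968) → (81.5720,105.1686) → (108.9434,129.6694).

Shape 4 is a closed polygon drawn with `<polygon>`. Its stroke #000000 means cut at S877, F974. After flipping Y the toolpath is (26.0235,63.6635) → (76.3661,140.7780) → (68.5071,31.4896) → (20.9223,108.0537) → (20.2301,60.1875) → (26.0235,63.6635), returning to the start.

G21
G90
G0 X43.6700 Y76.3553
M3 S877
G1 X117.8947 Y76.3553 F974
G1 X117.8947 Y56.1257
G1 X43.6700 Y56.1257
G1 X43.6700 Y76.3553
G0 X64.0351 Y7.2182
M3 S877
G1 X122.5064 Y82.1392 F974
G1 X139.8460 Y80.7694
G1 X53.7464 Y130.8411
G1 X46.7638 Y133.4814
G1 X69.8635 Y33.3197
G1 X64.0351 Y7.2182
G0 X14.2554 Y43.5963
M3 S592
G1 X111.1267 Y72.4294 F1977
G1 X58.9423 Y48.7247
G1 X128.5445 Y75.9968
G1 X81.5720 Y105.1686
G1 X108.9434 Y129.6694
G0 X26.0235 Y63.6635
M3 S877
G1 X76.3661 Y140.7780 F974
G1 X68.5071 Y31.4896
G1 X20.9223 Y108.0537
G1 X20.2301 Y60.1875
G1 X26.0235 Y63.6635
M5
G0 X0.0000 Y0.0000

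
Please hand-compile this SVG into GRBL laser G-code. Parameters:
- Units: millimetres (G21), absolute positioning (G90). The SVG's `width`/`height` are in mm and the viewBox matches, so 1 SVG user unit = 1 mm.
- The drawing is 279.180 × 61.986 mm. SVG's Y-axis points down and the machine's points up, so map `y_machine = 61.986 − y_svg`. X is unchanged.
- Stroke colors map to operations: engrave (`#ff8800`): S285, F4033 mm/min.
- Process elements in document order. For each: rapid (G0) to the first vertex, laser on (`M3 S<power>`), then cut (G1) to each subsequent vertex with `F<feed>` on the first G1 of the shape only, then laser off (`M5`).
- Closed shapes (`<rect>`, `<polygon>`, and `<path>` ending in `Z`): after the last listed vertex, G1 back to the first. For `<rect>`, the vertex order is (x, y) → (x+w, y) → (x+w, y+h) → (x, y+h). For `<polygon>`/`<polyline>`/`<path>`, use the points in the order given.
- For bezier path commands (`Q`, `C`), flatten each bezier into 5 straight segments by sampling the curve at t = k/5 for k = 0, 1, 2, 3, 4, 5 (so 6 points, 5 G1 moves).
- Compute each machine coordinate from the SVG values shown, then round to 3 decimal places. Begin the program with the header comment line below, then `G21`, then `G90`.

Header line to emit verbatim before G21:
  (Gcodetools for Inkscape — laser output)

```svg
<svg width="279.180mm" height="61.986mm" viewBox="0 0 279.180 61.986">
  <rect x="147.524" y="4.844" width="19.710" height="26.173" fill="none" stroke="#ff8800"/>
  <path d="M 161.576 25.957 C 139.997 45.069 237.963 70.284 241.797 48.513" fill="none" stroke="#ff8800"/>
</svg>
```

(Gcodetools for Inkscape — laser output)
G21
G90
G0 X147.524 Y57.142
M3 S285
G1 X167.234 Y57.142 F4033
G1 X167.234 Y30.969
G1 X147.524 Y30.969
G1 X147.524 Y57.142
M5
G0 X161.576 Y36.029
M3 S285
G1 X161.265 Y24.254 F4033
G1 X179.387 Y13.563
G1 X205.688 Y6.503
G1 X229.910 Y5.624
G1 X241.797 Y13.473
M5

1 u = 1 mm; y_m = 61.986 − y.

[1] `<rect>` rectangle, #ff8800→engrave S285 F4033: (147.524,57.142) → (167.234,57.142) → (167.234,30.969) → (147.524,30.969) → (147.524,57.142) (closed)

[2] `<path>` cubic bezier, #ff8800→engrave S285 F4033: (161.576,36.029) → (161.265,24.254) → (179.387,13.563) → (205.688,6.503) → (229.910,5.624) → (241.797,13.473)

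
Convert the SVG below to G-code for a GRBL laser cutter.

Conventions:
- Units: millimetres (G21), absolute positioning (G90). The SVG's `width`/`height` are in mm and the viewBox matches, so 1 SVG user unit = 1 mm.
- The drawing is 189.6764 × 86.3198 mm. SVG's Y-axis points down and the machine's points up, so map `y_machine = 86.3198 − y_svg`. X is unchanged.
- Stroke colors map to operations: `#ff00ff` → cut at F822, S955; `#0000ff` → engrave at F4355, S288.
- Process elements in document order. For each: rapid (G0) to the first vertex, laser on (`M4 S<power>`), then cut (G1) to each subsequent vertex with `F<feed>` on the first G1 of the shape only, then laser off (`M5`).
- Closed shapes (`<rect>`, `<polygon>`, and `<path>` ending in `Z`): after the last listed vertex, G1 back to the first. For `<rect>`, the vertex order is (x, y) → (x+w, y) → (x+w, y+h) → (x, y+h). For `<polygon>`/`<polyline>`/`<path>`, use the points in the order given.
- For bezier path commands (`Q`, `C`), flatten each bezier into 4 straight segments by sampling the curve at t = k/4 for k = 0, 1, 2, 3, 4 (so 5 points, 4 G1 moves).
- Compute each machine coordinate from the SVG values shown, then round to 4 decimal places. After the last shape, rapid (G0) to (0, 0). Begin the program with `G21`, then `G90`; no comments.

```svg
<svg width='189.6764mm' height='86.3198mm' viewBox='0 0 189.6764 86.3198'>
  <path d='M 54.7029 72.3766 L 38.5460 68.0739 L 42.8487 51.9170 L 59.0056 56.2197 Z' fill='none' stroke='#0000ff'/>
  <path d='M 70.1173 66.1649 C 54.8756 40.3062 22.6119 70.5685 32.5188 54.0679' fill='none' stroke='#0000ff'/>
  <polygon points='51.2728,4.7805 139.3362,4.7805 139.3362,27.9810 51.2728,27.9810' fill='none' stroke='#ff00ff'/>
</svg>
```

G21
G90
G0 X54.7029 Y13.9432
M4 S288
G1 X38.5460 Y18.2459 F4355
G1 X42.8487 Y34.4028
G1 X59.0056 Y30.1001
G1 X54.7029 Y13.9432
M5
G0 X70.1173 Y20.1549
M4 S288
G1 X56.4193 Y30.6338 F4355
G1 X41.8873 Y29.7127
G1 X32.0707 Y27.0369
G1 X32.5188 Y32.2519
M5
G0 X51.2728 Y81.5393
M4 S955
G1 X139.3362 Y81.5393 F822
G1 X139.3362 Y58.3388
G1 X51.2728 Y58.3388
G1 X51.2728 Y81.5393
M5
G0 X0.0000 Y0.0000

1 u = 1 mm; y_m = 86.3198 − y.

[1] `<path>` regular polygon, #0000ff→engrave S288 F4355: (54.7029,13.9432) → (38.5460,18.2459) → (42.8487,34.4028) → (59.0056,30.1001) → (54.7029,13.9432) (closed)

[2] `<path>` cubic bezier, #0000ff→engrave S288 F4355: (70.1173,20.1549) → (56.4193,30.6338) → (41.8873,29.7127) → (32.0707,27.0369) → (32.5188,32.2519)

[3] `<polygon>` rectangle, #ff00ff→cut S955 F822: (51.2728,81.5393) → (139.3362,81.5393) → (139.3362,58.3388) → (51.2728,58.3388) → (51.2728,81.5393) (closed)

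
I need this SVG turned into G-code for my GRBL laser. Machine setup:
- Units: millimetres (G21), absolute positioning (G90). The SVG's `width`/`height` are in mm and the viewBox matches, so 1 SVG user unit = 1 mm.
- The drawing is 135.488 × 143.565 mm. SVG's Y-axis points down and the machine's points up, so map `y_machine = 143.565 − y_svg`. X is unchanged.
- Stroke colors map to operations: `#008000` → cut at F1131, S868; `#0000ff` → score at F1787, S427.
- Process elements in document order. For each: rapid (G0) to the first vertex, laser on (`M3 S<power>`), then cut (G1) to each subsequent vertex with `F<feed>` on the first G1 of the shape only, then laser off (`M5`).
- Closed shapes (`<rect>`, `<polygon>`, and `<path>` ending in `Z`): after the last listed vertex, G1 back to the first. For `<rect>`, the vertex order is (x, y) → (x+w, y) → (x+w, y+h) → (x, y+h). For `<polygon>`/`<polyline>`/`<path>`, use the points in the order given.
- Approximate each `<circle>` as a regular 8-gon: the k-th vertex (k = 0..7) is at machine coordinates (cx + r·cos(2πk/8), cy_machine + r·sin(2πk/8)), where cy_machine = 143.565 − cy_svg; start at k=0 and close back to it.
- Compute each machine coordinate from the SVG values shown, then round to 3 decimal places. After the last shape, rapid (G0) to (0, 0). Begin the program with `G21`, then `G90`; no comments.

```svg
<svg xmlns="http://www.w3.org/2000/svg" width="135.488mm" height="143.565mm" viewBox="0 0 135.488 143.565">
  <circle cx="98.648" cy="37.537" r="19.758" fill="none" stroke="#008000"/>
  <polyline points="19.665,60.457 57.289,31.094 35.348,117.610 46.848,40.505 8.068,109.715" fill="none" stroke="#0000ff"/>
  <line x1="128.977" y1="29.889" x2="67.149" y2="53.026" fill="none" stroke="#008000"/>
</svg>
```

Since the viewBox matches the mm dimensions, user units are millimetres directly. The only transform is the Y-flip y_m = 143.565 − y_svg.

Shape 1 is a circle drawn with `<circle>`. Its stroke #008000 means cut at S868, F1131. After flipping Y the toolpath is (118.406,106.028) → (112.619,119.999) → (98.648,125.786) → (84.677,119.999) → (78.890,106.028) → (84.677,92.057) → (98.648,86.270) → (112.619,92.057) → (118.406,106.028), returning to the start.

Shape 2 is a open polyline drawn with `<polyline>`. Its stroke #0000ff means score at S427, F1787. After flipping Y the toolpath is (19.665,83.108) → (57.289,112.471) → (35.348,25.955) → (46.848,103.060) → (8.068,33.850).

Shape 3 is a line segment drawn with `<line>`. Its stroke #008000 means cut at S868, F1131. After flipping Y the toolpath is (128.977,113.676) → (67.149,90.539).

G21
G90
G0 X118.406 Y106.028
M3 S868
G1 X112.619 Y119.999 F1131
G1 X98.648 Y125.786
G1 X84.677 Y119.999
G1 X78.890 Y106.028
G1 X84.677 Y92.057
G1 X98.648 Y86.270
G1 X112.619 Y92.057
G1 X118.406 Y106.028
M5
G0 X19.665 Y83.108
M3 S427
G1 X57.289 Y112.471 F1787
G1 X35.348 Y25.955
G1 X46.848 Y103.060
G1 X8.068 Y33.850
M5
G0 X128.977 Y113.676
M3 S868
G1 X67.149 Y90.539 F1131
M5
G0 X0.000 Y0.000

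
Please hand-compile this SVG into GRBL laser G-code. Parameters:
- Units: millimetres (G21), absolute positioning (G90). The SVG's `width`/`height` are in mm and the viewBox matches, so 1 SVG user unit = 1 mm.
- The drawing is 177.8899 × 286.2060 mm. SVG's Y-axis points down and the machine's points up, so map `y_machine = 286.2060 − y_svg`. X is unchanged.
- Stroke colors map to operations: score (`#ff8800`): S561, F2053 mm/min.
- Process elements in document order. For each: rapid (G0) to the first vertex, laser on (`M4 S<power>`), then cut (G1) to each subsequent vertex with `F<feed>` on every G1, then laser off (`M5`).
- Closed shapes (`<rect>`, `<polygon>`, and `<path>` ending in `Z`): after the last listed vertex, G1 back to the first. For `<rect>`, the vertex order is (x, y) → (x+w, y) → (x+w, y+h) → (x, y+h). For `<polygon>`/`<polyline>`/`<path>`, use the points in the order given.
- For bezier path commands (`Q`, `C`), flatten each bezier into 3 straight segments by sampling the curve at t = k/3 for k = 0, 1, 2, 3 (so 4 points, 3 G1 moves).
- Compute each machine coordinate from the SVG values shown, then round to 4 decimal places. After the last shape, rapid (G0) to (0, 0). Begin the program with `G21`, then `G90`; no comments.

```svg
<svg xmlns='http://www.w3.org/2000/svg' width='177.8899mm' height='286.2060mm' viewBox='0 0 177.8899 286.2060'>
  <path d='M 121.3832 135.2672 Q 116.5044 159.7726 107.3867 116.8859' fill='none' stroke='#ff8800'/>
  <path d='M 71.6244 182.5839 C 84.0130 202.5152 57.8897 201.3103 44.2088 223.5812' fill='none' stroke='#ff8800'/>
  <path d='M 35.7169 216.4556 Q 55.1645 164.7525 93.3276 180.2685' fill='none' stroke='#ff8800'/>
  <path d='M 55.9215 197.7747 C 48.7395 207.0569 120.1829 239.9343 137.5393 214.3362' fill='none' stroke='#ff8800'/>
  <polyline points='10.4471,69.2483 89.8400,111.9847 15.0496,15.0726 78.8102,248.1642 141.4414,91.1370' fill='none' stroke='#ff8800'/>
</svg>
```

G21
G90
G0 X121.3832 Y150.9388
M4 S561
G1 X117.6597 Y142.0899 F2053
G1 X112.9942 Y148.2170 F2053
G1 X107.3867 Y169.3201 F2053
M5
G0 X71.6244 Y103.6221
M4 S561
G1 X73.0629 Y89.0839 F2053
G1 X60.1500 Y78.7227 F2053
G1 X44.2088 Y62.6248 F2053
M5
G0 X35.7169 Y69.7504
M4 S561
G1 X50.7615 Y96.7503 F2053
G1 X69.9650 Y108.8127 F2053
G1 X93.3276 Y105.9375 F2053
M5
G0 X55.9215 Y88.4313
M4 S561
G1 X70.0327 Y74.3237 F2053
G1 X107.0692 Y62.7239 F2053
G1 X137.5393 Y71.8698 F2053
M5
G0 X10.4471 Y216.9577
M4 S561
G1 X89.8400 Y174.2213 F2053
G1 X15.0496 Y271.1334 F2053
G1 X78.8102 Y38.0418 F2053
G1 X141.4414 Y195.0690 F2053
M5
G0 X0.0000 Y0.0000

Since the viewBox matches the mm dimensions, user units are millimetres directly. The only transform is the Y-flip y_m = 286.2060 − y_svg.

Shape 1 is a quadratic bezier drawn with `<path>`. Its stroke #ff8800 means score at S561, F2053. After flipping Y the toolpath is (121.3832,150.9388) → (117.6597,142.0899) → (112.9942,148.2170) → (107.3867,169.3201).

Shape 2 is a cubic bezier drawn with `<path>`. Its stroke #ff8800 means score at S561, F2053. After flipping Y the toolpath is (71.6244,103.6221) → (73.0629,89.0839) → (60.1500,78.7227) → (44.2088,62.6248).

Shape 3 is a quadratic bezier drawn with `<path>`. Its stroke #ff8800 means score at S561, F2053. After flipping Y the toolpath is (35.7169,69.7504) → (50.7615,96.7503) → (69.9650,108.8127) → (93.3276,105.9375).

Shape 4 is a cubic bezier drawn with `<path>`. Its stroke #ff8800 means score at S561, F2053. After flipping Y the toolpath is (55.9215,88.4313) → (70.0327,74.3237) → (107.0692,62.7239) → (137.5393,71.8698).

Shape 5 is a open polyline drawn with `<polyline>`. Its stroke #ff8800 means score at S561, F2053. After flipping Y the toolpath is (10.4471,216.9577) → (89.8400,174.2213) → (15.0496,271.1334) → (78.8102,38.0418) → (141.4414,195.0690).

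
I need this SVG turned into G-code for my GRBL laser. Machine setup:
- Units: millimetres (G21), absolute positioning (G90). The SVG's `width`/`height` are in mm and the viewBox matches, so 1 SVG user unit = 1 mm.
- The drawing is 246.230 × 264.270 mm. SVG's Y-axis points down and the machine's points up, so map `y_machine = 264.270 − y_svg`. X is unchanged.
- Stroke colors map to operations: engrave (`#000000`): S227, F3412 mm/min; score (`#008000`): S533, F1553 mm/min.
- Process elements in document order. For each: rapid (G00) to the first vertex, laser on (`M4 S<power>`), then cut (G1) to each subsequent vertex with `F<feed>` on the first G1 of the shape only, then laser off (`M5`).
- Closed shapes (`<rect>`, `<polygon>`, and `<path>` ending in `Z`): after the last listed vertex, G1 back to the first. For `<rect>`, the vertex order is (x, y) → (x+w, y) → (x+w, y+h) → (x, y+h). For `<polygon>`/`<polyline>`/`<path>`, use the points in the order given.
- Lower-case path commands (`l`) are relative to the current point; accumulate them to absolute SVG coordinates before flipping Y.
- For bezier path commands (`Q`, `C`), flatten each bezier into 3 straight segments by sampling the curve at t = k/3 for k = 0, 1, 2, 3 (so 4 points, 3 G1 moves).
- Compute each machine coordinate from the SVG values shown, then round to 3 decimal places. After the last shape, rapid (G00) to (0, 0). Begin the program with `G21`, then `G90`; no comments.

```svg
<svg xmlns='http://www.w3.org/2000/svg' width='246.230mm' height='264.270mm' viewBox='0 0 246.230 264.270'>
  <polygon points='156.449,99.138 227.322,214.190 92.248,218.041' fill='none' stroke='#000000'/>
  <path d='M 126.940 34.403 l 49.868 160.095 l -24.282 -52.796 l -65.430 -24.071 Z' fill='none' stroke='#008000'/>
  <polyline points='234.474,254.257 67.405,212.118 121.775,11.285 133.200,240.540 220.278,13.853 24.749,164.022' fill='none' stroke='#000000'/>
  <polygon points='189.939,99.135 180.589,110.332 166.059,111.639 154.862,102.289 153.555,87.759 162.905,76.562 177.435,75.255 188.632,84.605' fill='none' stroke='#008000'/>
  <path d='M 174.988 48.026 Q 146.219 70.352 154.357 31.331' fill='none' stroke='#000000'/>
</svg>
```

1 u = 1 mm; y_m = 264.270 − y.

[1] `<polygon>` regular polygon, #000000→engrave S227 F3412: (156.449,165.132) → (227.322,50.080) → (92.248,46.229) → (156.449,165.132) (closed)

[2] `<path>` closed polygon, #008000→score S533 F1553: (126.940,229.867) → (176.808,69.772) → (152.526,122.568) → (87.096,146.639) → (126.940,229.867) (closed)

[3] `<polyline>` open polyline, #000000→engrave S227 F3412: (234.474,10.013) → (67.405,52.152) → (121.775,252.985) → (133.200,23.730) → (220.278,250.417) → (24.749,100.248)

[4] `<polygon>` regular polygon, #008000→score S533 F1553: (189.939,165.135) → (180.589,153.938) → (166.059,152.631) → (154.862,161.981) → (153.555,176.511) → (162.905,187.708) → (177.435,189.015) → (188.632,179.665) → (189.939,165.135) (closed)

[5] `<path>` quadratic bezier, #000000→engrave S227 F3412: (174.988,216.244) → (159.909,208.176) → (153.032,213.741) → (154.357,232.939)

G21
G90
G00 X156.449 Y165.132
M4 S227
G1 X227.322 Y50.080 F3412
G1 X92.248 Y46.229
G1 X156.449 Y165.132
M5
G00 X126.940 Y229.867
M4 S533
G1 X176.808 Y69.772 F1553
G1 X152.526 Y122.568
G1 X87.096 Y146.639
G1 X126.940 Y229.867
M5
G00 X234.474 Y10.013
M4 S227
G1 X67.405 Y52.152 F3412
G1 X121.775 Y252.985
G1 X133.200 Y23.730
G1 X220.278 Y250.417
G1 X24.749 Y100.248
M5
G00 X189.939 Y165.135
M4 S533
G1 X180.589 Y153.938 F1553
G1 X166.059 Y152.631
G1 X154.862 Y161.981
G1 X153.555 Y176.511
G1 X162.905 Y187.708
G1 X177.435 Y189.015
G1 X188.632 Y179.665
G1 X189.939 Y165.135
M5
G00 X174.988 Y216.244
M4 S227
G1 X159.909 Y208.176 F3412
G1 X153.032 Y213.741
G1 X154.357 Y232.939
M5
G00 X0.000 Y0.000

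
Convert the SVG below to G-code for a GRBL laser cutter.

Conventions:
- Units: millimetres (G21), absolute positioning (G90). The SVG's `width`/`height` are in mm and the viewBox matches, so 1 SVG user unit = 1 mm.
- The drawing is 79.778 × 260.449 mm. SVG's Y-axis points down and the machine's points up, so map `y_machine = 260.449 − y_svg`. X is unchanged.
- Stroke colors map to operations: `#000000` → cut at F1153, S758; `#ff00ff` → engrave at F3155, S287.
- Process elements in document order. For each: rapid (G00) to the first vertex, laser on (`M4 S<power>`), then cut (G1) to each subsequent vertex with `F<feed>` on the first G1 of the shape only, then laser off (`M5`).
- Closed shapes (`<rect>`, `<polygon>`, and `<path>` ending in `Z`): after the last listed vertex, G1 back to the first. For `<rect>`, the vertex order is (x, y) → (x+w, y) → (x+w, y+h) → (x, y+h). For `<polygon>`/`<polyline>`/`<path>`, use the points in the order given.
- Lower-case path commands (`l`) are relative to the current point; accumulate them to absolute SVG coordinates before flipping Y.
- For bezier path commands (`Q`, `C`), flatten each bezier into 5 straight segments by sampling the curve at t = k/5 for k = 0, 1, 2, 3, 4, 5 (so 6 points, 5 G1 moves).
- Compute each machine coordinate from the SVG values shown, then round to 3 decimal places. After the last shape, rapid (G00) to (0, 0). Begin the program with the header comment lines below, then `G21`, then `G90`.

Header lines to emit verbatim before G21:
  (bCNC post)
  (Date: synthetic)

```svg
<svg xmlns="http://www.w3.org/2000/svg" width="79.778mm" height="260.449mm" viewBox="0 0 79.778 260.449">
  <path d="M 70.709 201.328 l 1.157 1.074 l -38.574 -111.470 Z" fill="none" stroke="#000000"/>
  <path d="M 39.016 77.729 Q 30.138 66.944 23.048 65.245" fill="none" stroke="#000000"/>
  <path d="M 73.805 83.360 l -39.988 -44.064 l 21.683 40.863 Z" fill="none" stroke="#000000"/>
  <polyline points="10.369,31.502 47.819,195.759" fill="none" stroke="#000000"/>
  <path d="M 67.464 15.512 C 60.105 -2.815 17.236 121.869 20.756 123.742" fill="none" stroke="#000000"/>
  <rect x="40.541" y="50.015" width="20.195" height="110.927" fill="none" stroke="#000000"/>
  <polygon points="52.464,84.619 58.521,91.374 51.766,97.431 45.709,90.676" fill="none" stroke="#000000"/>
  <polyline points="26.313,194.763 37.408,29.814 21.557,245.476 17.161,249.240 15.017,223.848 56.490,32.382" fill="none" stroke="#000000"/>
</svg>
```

(bCNC post)
(Date: synthetic)
G21
G90
G00 X70.709 Y59.121
M4 S758
G1 X71.866 Y58.047 F1153
G1 X33.292 Y169.517
G1 X70.709 Y59.121
M5
G00 X39.016 Y182.720
M4 S758
G1 X35.536 Y186.671 F1153
G1 X32.200 Y189.894
G1 X29.006 Y192.391
G1 X25.956 Y194.161
G1 X23.048 Y195.204
M5
G00 X73.805 Y177.089
M4 S758
G1 X33.817 Y221.153 F1153
G1 X55.500 Y180.290
G1 X73.805 Y177.089
M5
G00 X10.369 Y228.947
M4 S758
G1 X47.819 Y64.690 F1153
M5
G00 X67.464 Y244.937
M4 S758
G1 X59.443 Y240.898 F1153
G1 X46.830 Y215.297
G1 X33.557 Y180.891
G1 X23.555 Y150.442
G1 X20.756 Y136.707
M5
G00 X40.541 Y210.434
M4 S758
G1 X60.736 Y210.434 F1153
G1 X60.736 Y99.507
G1 X40.541 Y99.507
G1 X40.541 Y210.434
M5
G00 X52.464 Y175.830
M4 S758
G1 X58.521 Y169.075 F1153
G1 X51.766 Y163.018
G1 X45.709 Y169.773
G1 X52.464 Y175.830
M5
G00 X26.313 Y65.686
M4 S758
G1 X37.408 Y230.635 F1153
G1 X21.557 Y14.973
G1 X17.161 Y11.209
G1 X15.017 Y36.601
G1 X56.490 Y228.067
M5
G00 X0.000 Y0.000

Since the viewBox matches the mm dimensions, user units are millimetres directly. The only transform is the Y-flip y_m = 260.449 − y_svg.

Shape 1 is a closed polygon drawn with `<path>`. Its stroke #000000 means cut at S758, F1153. After flipping Y the toolpath is (70.709,59.121) → (71.866,58.047) → (33.292,169.517) → (70.709,59.121), returning to the start.

Shape 2 is a quadratic bezier drawn with `<path>`. Its stroke #000000 means cut at S758, F1153. After flipping Y the toolpath is (39.016,182.720) → (35.536,186.671) → (32.200,189.894) → (29.006,192.391) → (25.956,194.161) → (23.048,195.204).

Shape 3 is a closed polygon drawn with `<path>`. Its stroke #000000 means cut at S758, F1153. After flipping Y the toolpath is (73.805,177.089) → (33.817,221.153) → (55.500,180.290) → (73.805,177.089), returning to the start.

Shape 4 is a line segment drawn with `<polyline>`. Its stroke #000000 means cut at S758, F1153. After flipping Y the toolpath is (10.369,228.947) → (47.819,64.690).

Shape 5 is a cubic bezier drawn with `<path>`. Its stroke #000000 means cut at S758, F1153. After flipping Y the toolpath is (67.464,244.937) → (59.443,240.898) → (46.830,215.297) → (33.557,180.891) → (23.555,150.442) → (20.756,136.707).

Shape 6 is a rectangle drawn with `<rect>`. Its stroke #000000 means cut at S758, F1153. After flipping Y the toolpath is (40.541,210.434) → (60.736,210.434) → (60.736,99.507) → (40.541,99.507) → (40.541,210.434), returning to the start.

Shape 7 is a regular polygon drawn with `<polygon>`. Its stroke #000000 means cut at S758, F1153. After flipping Y the toolpath is (52.464,175.830) → (58.521,169.075) → (51.766,163.018) → (45.709,169.773) → (52.464,175.830), returning to the start.

Shape 8 is a open polyline drawn with `<polyline>`. Its stroke #000000 means cut at S758, F1153. After flipping Y the toolpath is (26.313,65.686) → (37.408,230.635) → (21.557,14.973) → (17.161,11.209) → (15.017,36.601) → (56.490,228.067).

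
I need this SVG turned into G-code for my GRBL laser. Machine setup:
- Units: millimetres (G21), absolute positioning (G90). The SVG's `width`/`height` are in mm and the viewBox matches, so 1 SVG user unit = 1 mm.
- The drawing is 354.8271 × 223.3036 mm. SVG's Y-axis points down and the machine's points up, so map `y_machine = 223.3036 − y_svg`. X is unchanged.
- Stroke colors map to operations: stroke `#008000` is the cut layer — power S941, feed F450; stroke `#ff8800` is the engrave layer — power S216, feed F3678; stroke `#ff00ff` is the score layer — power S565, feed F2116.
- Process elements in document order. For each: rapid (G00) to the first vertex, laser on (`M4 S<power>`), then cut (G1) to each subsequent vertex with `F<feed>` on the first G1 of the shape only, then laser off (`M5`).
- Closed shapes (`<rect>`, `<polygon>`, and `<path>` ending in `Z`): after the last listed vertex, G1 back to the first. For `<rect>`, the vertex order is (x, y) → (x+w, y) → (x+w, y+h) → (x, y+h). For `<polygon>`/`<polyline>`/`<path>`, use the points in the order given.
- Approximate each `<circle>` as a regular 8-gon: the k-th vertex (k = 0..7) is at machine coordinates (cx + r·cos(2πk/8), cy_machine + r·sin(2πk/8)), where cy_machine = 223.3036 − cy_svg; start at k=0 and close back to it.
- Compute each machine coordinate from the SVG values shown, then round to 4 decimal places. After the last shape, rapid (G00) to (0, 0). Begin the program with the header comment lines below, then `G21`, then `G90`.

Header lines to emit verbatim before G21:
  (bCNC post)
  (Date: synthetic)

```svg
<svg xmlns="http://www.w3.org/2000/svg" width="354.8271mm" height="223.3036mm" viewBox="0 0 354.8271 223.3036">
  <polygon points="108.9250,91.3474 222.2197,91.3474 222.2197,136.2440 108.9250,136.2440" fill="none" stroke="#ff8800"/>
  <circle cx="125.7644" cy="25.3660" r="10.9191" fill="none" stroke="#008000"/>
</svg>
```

(bCNC post)
(Date: synthetic)
G21
G90
G00 X108.9250 Y131.9562
M4 S216
G1 X222.2197 Y131.9562 F3678
G1 X222.2197 Y87.0596
G1 X108.9250 Y87.0596
G1 X108.9250 Y131.9562
M5
G00 X136.6835 Y197.9376
M4 S941
G1 X133.4854 Y205.6586 F450
G1 X125.7644 Y208.8567
G1 X118.0434 Y205.6586
G1 X114.8453 Y197.9376
G1 X118.0434 Y190.2166
G1 X125.7644 Y187.0185
G1 X133.4854 Y190.2166
G1 X136.6835 Y197.9376
M5
G00 X0.0000 Y0.0000

viewBox `0 0 354.8271 223.3036` with mm width/height → 1 unit = 1 mm. Flip: y_m = 223.3036 − y_svg.

**Shape 1** — `<polygon>` rectangle, stroke `#ff8800` → engrave (S216, F3678). Machine vertices: (108.9250,131.9562) → (222.2197,131.9562) → (222.2197,87.0596) → (108.9250,87.0596) → (108.9250,131.9562). Closed: final G1 returns to the first vertex.

**Shape 2** — `<circle>` circle, stroke `#008000` → cut (S941, F450). Machine vertices: (136.6835,197.9376) → (133.4854,205.6586) → (125.7644,208.8567) → (118.0434,205.6586) → (114.8453,197.9376) → (118.0434,190.2166) → (125.7644,187.0185) → (133.4854,190.2166) → (136.6835,197.9376). Closed: final G1 returns to the first vertex.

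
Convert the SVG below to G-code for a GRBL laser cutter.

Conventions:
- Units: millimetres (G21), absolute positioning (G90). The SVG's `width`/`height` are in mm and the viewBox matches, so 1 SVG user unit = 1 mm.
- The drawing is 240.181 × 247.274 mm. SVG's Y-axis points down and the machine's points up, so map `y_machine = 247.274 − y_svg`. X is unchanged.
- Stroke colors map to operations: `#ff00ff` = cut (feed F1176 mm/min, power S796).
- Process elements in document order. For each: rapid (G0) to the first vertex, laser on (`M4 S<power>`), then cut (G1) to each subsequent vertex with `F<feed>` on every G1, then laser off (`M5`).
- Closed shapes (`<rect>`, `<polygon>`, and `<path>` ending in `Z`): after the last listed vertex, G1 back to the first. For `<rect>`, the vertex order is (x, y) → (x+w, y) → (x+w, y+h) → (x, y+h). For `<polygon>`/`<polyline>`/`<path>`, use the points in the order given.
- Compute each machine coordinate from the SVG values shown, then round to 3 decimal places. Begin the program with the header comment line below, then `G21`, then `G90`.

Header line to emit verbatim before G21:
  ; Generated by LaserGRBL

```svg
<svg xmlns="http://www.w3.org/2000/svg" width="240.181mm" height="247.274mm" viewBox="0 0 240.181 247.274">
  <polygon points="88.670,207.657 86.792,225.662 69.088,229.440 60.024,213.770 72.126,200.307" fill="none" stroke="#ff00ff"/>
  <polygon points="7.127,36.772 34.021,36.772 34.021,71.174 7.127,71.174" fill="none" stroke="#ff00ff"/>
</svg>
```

; Generated by LaserGRBL
G21
G90
G0 X88.670 Y39.617
M4 S796
G1 X86.792 Y21.612 F1176
G1 X69.088 Y17.834 F1176
G1 X60.024 Y33.504 F1176
G1 X72.126 Y46.967 F1176
G1 X88.670 Y39.617 F1176
M5
G0 X7.127 Y210.502
M4 S796
G1 X34.021 Y210.502 F1176
G1 X34.021 Y176.100 F1176
G1 X7.127 Y176.100 F1176
G1 X7.127 Y210.502 F1176
M5

viewBox `0 0 240.181 247.274` with mm width/height → 1 unit = 1 mm. Flip: y_m = 247.274 − y_svg.

**Shape 1** — `<polygon>` regular polygon, stroke `#ff00ff` → cut (S796, F1176). Machine vertices: (88.670,39.617) → (86.792,21.612) → (69.088,17.834) → (60.024,33.504) → (72.126,46.967) → (88.670,39.617). Closed: final G1 returns to the first vertex.

**Shape 2** — `<polygon>` rectangle, stroke `#ff00ff` → cut (S796, F1176). Machine vertices: (7.127,210.502) → (34.021,210.502) → (34.021,176.100) → (7.127,176.100) → (7.127,210.502). Closed: final G1 returns to the first vertex.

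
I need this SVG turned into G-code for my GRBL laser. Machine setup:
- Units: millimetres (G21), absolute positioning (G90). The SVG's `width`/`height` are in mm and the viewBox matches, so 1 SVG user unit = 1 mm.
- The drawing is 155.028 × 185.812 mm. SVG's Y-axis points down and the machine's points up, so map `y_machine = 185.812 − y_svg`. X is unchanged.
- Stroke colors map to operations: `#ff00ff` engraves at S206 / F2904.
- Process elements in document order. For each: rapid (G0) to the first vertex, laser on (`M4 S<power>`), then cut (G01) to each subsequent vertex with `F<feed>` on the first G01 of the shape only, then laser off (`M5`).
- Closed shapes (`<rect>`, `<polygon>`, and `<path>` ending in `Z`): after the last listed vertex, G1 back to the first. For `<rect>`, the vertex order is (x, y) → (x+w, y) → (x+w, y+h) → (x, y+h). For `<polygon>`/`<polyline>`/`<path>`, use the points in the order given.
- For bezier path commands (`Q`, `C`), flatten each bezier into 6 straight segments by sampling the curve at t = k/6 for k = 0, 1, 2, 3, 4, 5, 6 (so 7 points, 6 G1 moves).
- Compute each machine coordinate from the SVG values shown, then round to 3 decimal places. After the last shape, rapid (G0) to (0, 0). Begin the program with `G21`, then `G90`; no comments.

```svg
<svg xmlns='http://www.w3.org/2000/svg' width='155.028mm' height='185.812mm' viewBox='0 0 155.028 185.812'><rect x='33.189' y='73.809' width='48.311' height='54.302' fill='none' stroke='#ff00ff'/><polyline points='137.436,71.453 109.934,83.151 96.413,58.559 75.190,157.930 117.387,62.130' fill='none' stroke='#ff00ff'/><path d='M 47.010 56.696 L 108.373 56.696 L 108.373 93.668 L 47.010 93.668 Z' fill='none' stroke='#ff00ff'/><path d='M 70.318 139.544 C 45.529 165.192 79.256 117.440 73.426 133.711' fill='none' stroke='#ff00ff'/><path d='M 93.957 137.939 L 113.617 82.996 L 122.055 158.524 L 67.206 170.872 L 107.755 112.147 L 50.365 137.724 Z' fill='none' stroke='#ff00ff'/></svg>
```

viewBox `0 0 155.028 185.812` with mm width/height → 1 unit = 1 mm. Flip: y_m = 185.812 − y_svg.

**Shape 1** — `<rect>` rectangle, stroke `#ff00ff` → engrave (S206, F2904). Machine vertices: (33.189,112.003) → (81.500,112.003) → (81.500,57.701) → (33.189,57.701) → (33.189,112.003). Closed: final G1 returns to the first vertex.

**Shape 2** — `<polyline>` open polyline, stroke `#ff00ff` → engrave (S206, F2904). Machine vertices: (137.436,114.359) → (109.934,102.661) → (96.413,127.253) → (75.190,27.882) → (117.387,123.682). Open path.

**Shape 3** — `<path>` rectangle, stroke `#ff00ff` → engrave (S206, F2904). Machine vertices: (47.010,129.116) → (108.373,129.116) → (108.373,92.144) → (47.010,92.144) → (47.010,129.116). Closed: final G1 returns to the first vertex.

**Shape 4** — `<path>` cubic bezier, stroke `#ff00ff` → engrave (S206, F2904). Control points (SVG): P0=(70.318,139.544), P1=(45.529,165.192), P2=(79.256,117.440), P3=(73.426,133.711); sampled at t=k/6. Machine vertices: (70.318,46.268) → (62.346,38.924) → (61.402,39.997) → (64.762,45.668) → (69.703,52.121) → (73.499,55.537) → (73.426,52.101). Open path.

**Shape 5** — `<path>` closed polygon, stroke `#ff00ff` → engrave (S206, F2904). Machine vertices: (93.957,47.873) → (113.617,102.816) → (122.055,27.288) → (67.206,14.940) → (107.755,73.665) → (50.365,48.088) → (93.957,47.873). Closed: final G1 returns to the first vertex.

G21
G90
G0 X33.189 Y112.003
M4 S206
G01 X81.500 Y112.003 F2904
G01 X81.500 Y57.701
G01 X33.189 Y57.701
G01 X33.189 Y112.003
M5
G0 X137.436 Y114.359
M4 S206
G01 X109.934 Y102.661 F2904
G01 X96.413 Y127.253
G01 X75.190 Y27.882
G01 X117.387 Y123.682
M5
G0 X47.010 Y129.116
M4 S206
G01 X108.373 Y129.116 F2904
G01 X108.373 Y92.144
G01 X47.010 Y92.144
G01 X47.010 Y129.116
M5
G0 X70.318 Y46.268
M4 S206
G01 X62.346 Y38.924 F2904
G01 X61.402 Y39.997
G01 X64.762 Y45.668
G01 X69.703 Y52.121
G01 X73.499 Y55.537
G01 X73.426 Y52.101
M5
G0 X93.957 Y47.873
M4 S206
G01 X113.617 Y102.816 F2904
G01 X122.055 Y27.288
G01 X67.206 Y14.940
G01 X107.755 Y73.665
G01 X50.365 Y48.088
G01 X93.957 Y47.873
M5
G0 X0.000 Y0.000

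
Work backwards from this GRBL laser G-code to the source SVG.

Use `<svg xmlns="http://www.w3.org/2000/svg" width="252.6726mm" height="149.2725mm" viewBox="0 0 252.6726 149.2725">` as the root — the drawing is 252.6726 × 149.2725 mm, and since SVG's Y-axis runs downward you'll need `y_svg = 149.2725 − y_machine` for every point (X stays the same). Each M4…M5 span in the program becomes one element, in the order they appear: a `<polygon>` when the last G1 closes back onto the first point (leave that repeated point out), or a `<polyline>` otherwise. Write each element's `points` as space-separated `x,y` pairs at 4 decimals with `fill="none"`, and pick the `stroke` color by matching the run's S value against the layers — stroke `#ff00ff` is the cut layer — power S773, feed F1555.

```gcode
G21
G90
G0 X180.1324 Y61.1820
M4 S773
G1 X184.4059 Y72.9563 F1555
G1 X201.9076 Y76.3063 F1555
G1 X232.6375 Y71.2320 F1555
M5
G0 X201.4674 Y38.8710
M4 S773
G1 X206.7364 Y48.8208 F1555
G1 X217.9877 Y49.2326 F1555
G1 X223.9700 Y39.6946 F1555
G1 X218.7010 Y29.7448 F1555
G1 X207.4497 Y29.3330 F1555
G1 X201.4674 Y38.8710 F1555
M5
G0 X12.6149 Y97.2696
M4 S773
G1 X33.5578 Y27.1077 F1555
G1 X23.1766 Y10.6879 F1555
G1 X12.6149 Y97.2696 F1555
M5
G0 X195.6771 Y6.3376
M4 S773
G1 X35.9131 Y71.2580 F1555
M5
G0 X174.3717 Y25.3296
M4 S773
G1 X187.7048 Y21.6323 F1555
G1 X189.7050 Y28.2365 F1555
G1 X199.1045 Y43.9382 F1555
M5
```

Machine Y-up, SVG Y-down with viewBox height 149.2725, so y_svg = 149.2725 − y_machine; X carries over. Every run uses S773, so all elements get stroke `#ff00ff` (cut).

Run 1: The run is open, so emit a `<polyline>` with points (Y-flipped): 180.1324,88.0905 184.4059,76.3162 201.9076,72.9662 232.6375,78.0405.

Run 2: The run returns to its start, so emit a `<polygon>` with points (Y-flipped): 201.4674,110.4015 206.7364,100.4517 217.9877,100.0399 223.9700,109.5779 218.7010,119.5277 207.4497,119.9395.

Run 3: The run returns to its start, so emit a `<polygon>` with points (Y-flipped): 12.6149,52.0029 33.5578,122.1648 23.1766,138.5846.

Run 4: The run is open, so emit a `<polyline>` with points (Y-flipped): 195.6771,142.9349 35.9131,78.0145.

Run 5: The run is open, so emit a `<polyline>` with points (Y-flipped): 174.3717,123.9429 187.7048,127.6402 189.7050,121.0360 199.1045,105.3343.

<svg xmlns="http://www.w3.org/2000/svg" width="252.6726mm" height="149.2725mm" viewBox="0 0 252.6726 149.2725">
  <polyline points="180.1324,88.0905 184.4059,76.3162 201.9076,72.9662 232.6375,78.0405" fill="none" stroke="#ff00ff"/>
  <polygon points="201.4674,110.4015 206.7364,100.4517 217.9877,100.0399 223.9700,109.5779 218.7010,119.5277 207.4497,119.9395" fill="none" stroke="#ff00ff"/>
  <polygon points="12.6149,52.0029 33.5578,122.1648 23.1766,138.5846" fill="none" stroke="#ff00ff"/>
  <polyline points="195.6771,142.9349 35.9131,78.0145" fill="none" stroke="#ff00ff"/>
  <polyline points="174.3717,123.9429 187.7048,127.6402 189.7050,121.0360 199.1045,105.3343" fill="none" stroke="#ff00ff"/>
</svg>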